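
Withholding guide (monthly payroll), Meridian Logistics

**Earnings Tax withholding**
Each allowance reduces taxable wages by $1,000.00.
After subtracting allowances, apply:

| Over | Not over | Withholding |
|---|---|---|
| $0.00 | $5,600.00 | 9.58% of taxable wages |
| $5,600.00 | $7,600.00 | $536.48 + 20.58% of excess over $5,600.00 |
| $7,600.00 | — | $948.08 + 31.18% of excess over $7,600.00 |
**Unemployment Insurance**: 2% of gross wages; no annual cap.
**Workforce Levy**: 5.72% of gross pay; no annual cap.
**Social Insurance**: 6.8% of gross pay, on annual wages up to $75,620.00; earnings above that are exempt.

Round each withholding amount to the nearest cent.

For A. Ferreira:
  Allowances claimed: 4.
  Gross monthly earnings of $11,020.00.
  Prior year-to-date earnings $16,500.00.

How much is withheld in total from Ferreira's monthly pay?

$2,428.82

Earnings Tax: taxable = $11,020.00 − 4×$1,000.00 = $7,020.00
  $536.48 + 20.58% × ($7,020.00 − $5,600.00) = $536.48 + 20.58% × $1,420.00 = $828.72
Unemployment Insurance: 2% × $11,020.00 = $220.40
Workforce Levy: 5.72% × $11,020.00 = $630.34
Social Insurance: 6.8% × $11,020.00 = $749.36
Total: $828.72 + $220.40 + $630.34 + $749.36 = $2,428.82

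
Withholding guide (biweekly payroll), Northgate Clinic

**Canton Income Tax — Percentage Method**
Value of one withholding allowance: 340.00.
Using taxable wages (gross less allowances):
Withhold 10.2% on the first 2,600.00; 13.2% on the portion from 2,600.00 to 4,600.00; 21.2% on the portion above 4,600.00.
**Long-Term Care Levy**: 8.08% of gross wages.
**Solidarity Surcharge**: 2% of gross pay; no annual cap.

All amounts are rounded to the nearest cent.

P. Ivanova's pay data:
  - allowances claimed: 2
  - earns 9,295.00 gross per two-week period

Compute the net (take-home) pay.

6,977.68

Canton Income Tax: taxable = 9,295.00 − 2×340.00 = 8,615.00
  529.20 + 21.2% × (8,615.00 − 4,600.00) = 529.20 + 21.2% × 4,015.00 = 1,380.38
Long-Term Care Levy: 8.08% × 9,295.00 = 751.04
Solidarity Surcharge: 2% × 9,295.00 = 185.90
Total withheld: 1,380.38 + 751.04 + 185.90 = 2,317.32
Net pay: 9,295.00 − 2,317.32 = 6,977.68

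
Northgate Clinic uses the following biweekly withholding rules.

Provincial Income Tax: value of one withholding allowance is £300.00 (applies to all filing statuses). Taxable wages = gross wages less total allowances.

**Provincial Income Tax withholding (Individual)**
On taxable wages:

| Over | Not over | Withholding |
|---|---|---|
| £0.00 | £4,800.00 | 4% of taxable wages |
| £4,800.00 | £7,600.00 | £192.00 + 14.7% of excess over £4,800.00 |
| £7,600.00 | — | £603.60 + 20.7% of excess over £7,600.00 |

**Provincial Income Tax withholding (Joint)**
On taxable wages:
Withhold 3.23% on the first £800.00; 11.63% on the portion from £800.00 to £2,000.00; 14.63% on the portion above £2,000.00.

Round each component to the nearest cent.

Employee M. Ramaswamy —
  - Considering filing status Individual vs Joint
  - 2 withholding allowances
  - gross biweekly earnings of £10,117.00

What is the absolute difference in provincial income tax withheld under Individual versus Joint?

Provincial Income Tax (Individual): taxable = £10,117.00 − 2×£300.00 = £9,517.00
  £603.60 + 20.7% × (£9,517.00 − £7,600.00) = £603.60 + 20.7% × £1,917.00 = £1,000.42
Provincial Income Tax (Joint): taxable = £10,117.00 − 2×£300.00 = £9,517.00
  £165.40 + 14.63% × (£9,517.00 − £2,000.00) = £165.40 + 14.63% × £7,517.00 = £1,265.14
Difference: |£1,000.42 − £1,265.14| = £264.72 (higher under Joint)

£264.72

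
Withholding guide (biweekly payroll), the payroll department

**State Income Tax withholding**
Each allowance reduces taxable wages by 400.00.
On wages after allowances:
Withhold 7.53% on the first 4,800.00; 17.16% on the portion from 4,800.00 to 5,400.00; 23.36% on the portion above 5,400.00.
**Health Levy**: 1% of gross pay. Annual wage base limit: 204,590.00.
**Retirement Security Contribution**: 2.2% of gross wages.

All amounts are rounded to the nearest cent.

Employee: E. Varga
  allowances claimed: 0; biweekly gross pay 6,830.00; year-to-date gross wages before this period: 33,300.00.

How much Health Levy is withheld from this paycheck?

Health Levy: 1% × 6,830.00 = 68.30

68.30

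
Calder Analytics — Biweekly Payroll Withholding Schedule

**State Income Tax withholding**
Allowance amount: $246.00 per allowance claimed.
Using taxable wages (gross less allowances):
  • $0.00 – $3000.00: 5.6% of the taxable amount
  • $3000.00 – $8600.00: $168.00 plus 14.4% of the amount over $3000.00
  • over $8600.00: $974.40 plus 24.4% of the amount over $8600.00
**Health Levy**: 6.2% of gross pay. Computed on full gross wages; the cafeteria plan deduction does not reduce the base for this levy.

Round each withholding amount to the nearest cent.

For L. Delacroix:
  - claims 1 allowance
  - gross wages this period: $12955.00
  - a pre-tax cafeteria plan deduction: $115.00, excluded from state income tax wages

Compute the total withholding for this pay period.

$2752.15

State Income Tax: taxable = $12955.00 − $115.00 − 1×$246.00 = $12594.00
  $974.40 + 24.4% × ($12594.00 − $8600.00) = $974.40 + 24.4% × $3994.00 = $1948.94
Health Levy: 6.2% × $12955.00 = $803.21
Total: $1948.94 + $803.21 = $2752.15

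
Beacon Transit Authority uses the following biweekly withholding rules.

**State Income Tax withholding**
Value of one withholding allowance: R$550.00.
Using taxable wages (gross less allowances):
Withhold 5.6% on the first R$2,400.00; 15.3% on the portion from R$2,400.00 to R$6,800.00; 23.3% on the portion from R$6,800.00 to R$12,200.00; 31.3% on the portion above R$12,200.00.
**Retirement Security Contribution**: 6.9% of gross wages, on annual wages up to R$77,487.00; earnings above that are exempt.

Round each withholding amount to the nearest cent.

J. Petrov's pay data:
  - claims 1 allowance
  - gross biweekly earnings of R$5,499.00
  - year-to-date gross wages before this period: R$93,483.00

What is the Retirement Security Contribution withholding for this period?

Retirement Security Contribution: YTD R$93,483.00 ≥ cap R$77,487.00 → R$0.00

R$0.00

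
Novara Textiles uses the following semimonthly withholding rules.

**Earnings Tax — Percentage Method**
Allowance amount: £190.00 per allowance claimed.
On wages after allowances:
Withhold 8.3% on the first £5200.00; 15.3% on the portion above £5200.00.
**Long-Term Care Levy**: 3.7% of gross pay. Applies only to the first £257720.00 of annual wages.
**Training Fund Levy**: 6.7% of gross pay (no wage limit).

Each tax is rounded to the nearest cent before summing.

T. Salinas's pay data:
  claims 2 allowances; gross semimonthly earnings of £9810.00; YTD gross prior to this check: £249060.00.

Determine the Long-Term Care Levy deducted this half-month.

Long-Term Care Levy: cap £257720.00 − YTD £249060.00 = £8660.00 subject; 3.7% × £8660.00 = £320.42

£320.42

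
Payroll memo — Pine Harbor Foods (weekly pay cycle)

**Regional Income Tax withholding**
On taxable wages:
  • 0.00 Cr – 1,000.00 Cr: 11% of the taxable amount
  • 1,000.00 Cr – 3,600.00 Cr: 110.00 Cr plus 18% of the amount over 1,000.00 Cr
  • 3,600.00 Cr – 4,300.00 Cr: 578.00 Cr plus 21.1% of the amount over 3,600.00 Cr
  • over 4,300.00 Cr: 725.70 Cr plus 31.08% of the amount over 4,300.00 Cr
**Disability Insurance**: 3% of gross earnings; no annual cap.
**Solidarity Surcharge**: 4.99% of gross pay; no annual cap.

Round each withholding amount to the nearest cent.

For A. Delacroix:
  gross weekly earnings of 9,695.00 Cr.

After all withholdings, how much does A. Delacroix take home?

Regional Income Tax: taxable = 9,695.00 Cr
  725.70 Cr + 31.08% × (9,695.00 Cr − 4,300.00 Cr) = 725.70 Cr + 31.08% × 5,395.00 Cr = 2,402.47 Cr
Disability Insurance: 3% × 9,695.00 Cr = 290.85 Cr
Solidarity Surcharge: 4.99% × 9,695.00 Cr = 483.78 Cr
Total withheld: 2,402.47 Cr + 290.85 Cr + 483.78 Cr = 3,177.10 Cr
Net pay: 9,695.00 Cr − 3,177.10 Cr = 6,517.90 Cr

6,517.90 Cr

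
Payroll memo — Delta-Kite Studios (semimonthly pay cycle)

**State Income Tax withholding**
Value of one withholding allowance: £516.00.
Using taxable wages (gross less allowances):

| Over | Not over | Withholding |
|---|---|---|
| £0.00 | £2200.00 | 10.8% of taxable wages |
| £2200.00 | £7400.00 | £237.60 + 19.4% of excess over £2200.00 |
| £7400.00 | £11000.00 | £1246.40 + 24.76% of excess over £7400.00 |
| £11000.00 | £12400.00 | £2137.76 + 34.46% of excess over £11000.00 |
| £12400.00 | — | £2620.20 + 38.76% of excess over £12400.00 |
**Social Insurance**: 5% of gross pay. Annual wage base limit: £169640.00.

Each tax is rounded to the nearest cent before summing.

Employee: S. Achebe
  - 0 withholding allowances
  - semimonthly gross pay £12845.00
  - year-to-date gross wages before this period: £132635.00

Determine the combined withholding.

£3434.93

State Income Tax: taxable = £12845.00
  £2620.20 + 38.76% × (£12845.00 − £12400.00) = £2620.20 + 38.76% × £445.00 = £2792.68
Social Insurance: 5% × £12845.00 = £642.25
Total: £2792.68 + £642.25 = £3434.93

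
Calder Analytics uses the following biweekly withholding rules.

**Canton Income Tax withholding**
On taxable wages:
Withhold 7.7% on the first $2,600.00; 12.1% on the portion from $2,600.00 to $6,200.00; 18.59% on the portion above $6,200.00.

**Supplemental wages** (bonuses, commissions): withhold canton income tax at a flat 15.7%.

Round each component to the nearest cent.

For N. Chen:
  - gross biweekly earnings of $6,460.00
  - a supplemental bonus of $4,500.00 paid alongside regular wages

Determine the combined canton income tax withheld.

Canton Income Tax: taxable = $6,460.00
  $635.80 + 18.59% × ($6,460.00 − $6,200.00) = $635.80 + 18.59% × $260.00 = $684.13
Supplemental (15.7% flat on bonus): 15.7% × $4,500.00 = $706.50
Total canton income tax: $684.13 + $706.50 = $1,390.63

$1,390.63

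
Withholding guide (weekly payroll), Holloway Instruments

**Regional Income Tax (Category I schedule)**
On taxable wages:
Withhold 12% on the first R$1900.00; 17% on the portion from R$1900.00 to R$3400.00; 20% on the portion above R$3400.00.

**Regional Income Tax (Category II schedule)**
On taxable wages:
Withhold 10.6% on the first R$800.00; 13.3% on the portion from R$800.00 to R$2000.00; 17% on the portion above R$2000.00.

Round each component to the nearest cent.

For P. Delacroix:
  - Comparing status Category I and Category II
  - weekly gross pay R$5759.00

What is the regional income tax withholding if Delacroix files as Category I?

Regional Income Tax (Category I): taxable = R$5759.00
  R$483.00 + 20% × (R$5759.00 − R$3400.00) = R$483.00 + 20% × R$2359.00 = R$954.80

R$954.80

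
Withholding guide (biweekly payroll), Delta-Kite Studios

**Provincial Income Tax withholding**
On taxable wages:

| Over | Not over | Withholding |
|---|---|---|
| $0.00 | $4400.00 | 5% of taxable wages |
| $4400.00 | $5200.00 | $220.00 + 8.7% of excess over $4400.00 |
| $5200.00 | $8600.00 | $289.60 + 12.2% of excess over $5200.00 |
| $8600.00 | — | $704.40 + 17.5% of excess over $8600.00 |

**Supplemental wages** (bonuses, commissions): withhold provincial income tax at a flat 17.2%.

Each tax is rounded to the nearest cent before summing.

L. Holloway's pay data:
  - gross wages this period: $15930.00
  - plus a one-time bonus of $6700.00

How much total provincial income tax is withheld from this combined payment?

$3139.55

Provincial Income Tax: taxable = $15930.00
  $704.40 + 17.5% × ($15930.00 − $8600.00) = $704.40 + 17.5% × $7330.00 = $1987.15
Supplemental (17.2% flat on bonus): 17.2% × $6700.00 = $1152.40
Total provincial income tax: $1987.15 + $1152.40 = $3139.55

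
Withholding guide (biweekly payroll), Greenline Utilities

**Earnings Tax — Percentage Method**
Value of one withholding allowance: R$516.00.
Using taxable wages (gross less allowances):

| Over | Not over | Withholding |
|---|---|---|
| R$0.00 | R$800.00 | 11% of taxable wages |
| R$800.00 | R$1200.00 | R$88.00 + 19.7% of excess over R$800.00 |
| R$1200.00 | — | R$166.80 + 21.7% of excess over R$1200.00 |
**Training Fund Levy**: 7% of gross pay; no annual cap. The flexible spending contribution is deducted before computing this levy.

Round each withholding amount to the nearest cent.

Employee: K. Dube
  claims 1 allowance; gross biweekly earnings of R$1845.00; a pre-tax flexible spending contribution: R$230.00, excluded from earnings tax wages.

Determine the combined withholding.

Earnings Tax: taxable = R$1845.00 − R$230.00 − 1×R$516.00 = R$1099.00
  R$88.00 + 19.7% × (R$1099.00 − R$800.00) = R$88.00 + 19.7% × R$299.00 = R$146.90
Training Fund Levy: 7% × R$1615.00 = R$113.05
Total: R$146.90 + R$113.05 = R$259.95

R$259.95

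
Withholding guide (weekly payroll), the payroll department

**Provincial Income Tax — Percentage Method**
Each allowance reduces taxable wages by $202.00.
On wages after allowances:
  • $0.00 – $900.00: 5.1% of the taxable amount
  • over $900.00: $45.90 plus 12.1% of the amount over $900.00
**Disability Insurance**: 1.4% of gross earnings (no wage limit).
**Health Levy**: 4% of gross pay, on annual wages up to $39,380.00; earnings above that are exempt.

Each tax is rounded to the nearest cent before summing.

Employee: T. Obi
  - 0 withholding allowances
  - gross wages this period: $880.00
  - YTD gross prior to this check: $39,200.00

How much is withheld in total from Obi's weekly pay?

$64.40

Provincial Income Tax: taxable = $880.00
  5.1% × $880.00 = $44.88
Disability Insurance: 1.4% × $880.00 = $12.32
Health Levy: cap $39,380.00 − YTD $39,200.00 = $180.00 subject; 4% × $180.00 = $7.20
Total: $44.88 + $12.32 + $7.20 = $64.40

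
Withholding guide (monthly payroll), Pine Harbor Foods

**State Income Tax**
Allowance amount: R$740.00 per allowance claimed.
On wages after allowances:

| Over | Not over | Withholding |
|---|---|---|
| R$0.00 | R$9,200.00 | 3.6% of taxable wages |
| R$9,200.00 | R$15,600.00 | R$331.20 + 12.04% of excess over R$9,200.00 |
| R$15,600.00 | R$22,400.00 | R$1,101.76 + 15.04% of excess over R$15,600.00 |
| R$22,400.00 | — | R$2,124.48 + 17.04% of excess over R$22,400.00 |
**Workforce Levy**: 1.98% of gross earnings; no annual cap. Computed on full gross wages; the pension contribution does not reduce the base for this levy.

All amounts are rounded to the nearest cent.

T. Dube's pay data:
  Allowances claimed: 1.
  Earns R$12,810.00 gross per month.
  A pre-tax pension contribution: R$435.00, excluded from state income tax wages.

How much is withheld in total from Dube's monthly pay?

State Income Tax: taxable = R$12,810.00 − R$435.00 − 1×R$740.00 = R$11,635.00
  R$331.20 + 12.04% × (R$11,635.00 − R$9,200.00) = R$331.20 + 12.04% × R$2,435.00 = R$624.37
Workforce Levy: 1.98% × R$12,810.00 = R$253.64
Total: R$624.37 + R$253.64 = R$878.01

R$878.01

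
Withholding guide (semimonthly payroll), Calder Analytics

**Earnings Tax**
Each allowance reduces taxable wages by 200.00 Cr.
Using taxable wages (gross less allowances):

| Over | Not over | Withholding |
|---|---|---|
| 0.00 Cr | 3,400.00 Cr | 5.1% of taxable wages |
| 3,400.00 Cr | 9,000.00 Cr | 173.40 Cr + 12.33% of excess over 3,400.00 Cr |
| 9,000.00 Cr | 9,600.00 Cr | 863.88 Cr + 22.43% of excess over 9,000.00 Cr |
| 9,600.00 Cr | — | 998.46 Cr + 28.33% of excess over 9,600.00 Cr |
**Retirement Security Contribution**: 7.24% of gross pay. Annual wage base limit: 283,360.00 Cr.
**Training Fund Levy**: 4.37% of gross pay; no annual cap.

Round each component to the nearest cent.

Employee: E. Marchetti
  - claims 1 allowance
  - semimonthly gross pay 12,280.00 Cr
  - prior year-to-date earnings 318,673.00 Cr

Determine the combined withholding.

Earnings Tax: taxable = 12,280.00 Cr − 1×200.00 Cr = 12,080.00 Cr
  998.46 Cr + 28.33% × (12,080.00 Cr − 9,600.00 Cr) = 998.46 Cr + 28.33% × 2,480.00 Cr = 1,701.04 Cr
Retirement Security Contribution: YTD 318,673.00 Cr ≥ cap 283,360.00 Cr → 0.00 Cr
Training Fund Levy: 4.37% × 12,280.00 Cr = 536.64 Cr
Total: 1,701.04 Cr + 0.00 Cr + 536.64 Cr = 2,237.68 Cr

2,237.68 Cr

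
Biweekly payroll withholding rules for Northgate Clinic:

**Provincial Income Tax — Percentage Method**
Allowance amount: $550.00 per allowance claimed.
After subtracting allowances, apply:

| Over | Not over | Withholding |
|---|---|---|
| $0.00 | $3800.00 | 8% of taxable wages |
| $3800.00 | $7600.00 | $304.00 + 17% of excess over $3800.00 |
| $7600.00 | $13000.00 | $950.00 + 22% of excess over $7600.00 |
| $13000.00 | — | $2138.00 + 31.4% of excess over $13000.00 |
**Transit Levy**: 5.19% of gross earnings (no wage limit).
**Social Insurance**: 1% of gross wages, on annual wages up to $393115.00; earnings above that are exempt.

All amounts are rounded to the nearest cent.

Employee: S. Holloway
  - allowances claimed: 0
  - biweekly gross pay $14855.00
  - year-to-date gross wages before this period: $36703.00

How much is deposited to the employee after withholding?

Provincial Income Tax: taxable = $14855.00
  $2138.00 + 31.4% × ($14855.00 − $13000.00) = $2138.00 + 31.4% × $1855.00 = $2720.47
Transit Levy: 5.19% × $14855.00 = $770.97
Social Insurance: 1% × $14855.00 = $148.55
Total withheld: $2720.47 + $770.97 + $148.55 = $3639.99
Net pay: $14855.00 − $3639.99 = $11215.01

$11215.01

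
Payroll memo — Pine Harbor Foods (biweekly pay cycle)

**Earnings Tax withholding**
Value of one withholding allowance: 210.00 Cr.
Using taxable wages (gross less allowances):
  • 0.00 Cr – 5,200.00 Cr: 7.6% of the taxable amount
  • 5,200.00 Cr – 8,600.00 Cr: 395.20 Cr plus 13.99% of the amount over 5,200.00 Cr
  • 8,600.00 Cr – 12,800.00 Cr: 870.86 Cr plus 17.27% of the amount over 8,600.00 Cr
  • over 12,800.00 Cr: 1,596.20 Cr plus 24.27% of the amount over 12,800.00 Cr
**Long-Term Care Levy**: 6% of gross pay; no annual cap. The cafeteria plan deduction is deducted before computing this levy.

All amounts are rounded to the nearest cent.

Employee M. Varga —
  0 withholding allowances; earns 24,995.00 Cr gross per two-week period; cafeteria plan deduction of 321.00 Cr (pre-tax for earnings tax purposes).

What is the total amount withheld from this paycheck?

5,958.46 Cr

Earnings Tax: taxable = 24,995.00 Cr − 321.00 Cr = 24,674.00 Cr
  1,596.20 Cr + 24.27% × (24,674.00 Cr − 12,800.00 Cr) = 1,596.20 Cr + 24.27% × 11,874.00 Cr = 4,478.02 Cr
Long-Term Care Levy: 6% × 24,674.00 Cr = 1,480.44 Cr
Total: 4,478.02 Cr + 1,480.44 Cr = 5,958.46 Cr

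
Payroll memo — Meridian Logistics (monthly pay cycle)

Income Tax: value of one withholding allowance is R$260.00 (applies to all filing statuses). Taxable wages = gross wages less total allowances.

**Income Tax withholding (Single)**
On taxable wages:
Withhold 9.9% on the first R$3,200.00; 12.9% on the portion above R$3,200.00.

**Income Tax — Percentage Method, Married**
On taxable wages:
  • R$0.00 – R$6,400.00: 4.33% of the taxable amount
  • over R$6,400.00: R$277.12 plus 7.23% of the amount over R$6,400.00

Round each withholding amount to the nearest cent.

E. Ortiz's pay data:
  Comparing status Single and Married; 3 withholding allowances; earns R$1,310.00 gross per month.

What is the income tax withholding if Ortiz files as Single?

R$52.47

Income Tax (Single): taxable = R$1,310.00 − 3×R$260.00 = R$530.00
  9.9% × R$530.00 = R$52.47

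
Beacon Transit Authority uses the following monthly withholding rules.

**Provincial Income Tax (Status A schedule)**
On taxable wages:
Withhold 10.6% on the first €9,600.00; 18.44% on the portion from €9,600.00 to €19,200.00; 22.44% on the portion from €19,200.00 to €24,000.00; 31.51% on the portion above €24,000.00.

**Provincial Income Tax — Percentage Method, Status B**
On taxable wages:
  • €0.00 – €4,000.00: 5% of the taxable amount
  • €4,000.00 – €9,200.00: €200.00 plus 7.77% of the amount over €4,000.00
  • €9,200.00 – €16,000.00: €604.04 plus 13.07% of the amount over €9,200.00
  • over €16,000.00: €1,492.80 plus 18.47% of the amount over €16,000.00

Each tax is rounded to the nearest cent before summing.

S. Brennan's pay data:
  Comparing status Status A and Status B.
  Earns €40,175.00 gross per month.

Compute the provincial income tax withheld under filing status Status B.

Provincial Income Tax (Status B): taxable = €40,175.00
  €1,492.80 + 18.47% × (€40,175.00 − €16,000.00) = €1,492.80 + 18.47% × €24,175.00 = €5,957.92

€5,957.92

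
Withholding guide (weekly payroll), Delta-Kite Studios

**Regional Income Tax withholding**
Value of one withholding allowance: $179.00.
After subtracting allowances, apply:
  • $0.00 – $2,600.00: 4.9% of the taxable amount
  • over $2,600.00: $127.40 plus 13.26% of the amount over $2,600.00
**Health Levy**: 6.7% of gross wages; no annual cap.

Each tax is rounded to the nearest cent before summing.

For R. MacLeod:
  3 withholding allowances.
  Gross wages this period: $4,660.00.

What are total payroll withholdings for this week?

Regional Income Tax: taxable = $4,660.00 − 3×$179.00 = $4,123.00
  $127.40 + 13.26% × ($4,123.00 − $2,600.00) = $127.40 + 13.26% × $1,523.00 = $329.35
Health Levy: 6.7% × $4,660.00 = $312.22
Total: $329.35 + $312.22 = $641.57

$641.57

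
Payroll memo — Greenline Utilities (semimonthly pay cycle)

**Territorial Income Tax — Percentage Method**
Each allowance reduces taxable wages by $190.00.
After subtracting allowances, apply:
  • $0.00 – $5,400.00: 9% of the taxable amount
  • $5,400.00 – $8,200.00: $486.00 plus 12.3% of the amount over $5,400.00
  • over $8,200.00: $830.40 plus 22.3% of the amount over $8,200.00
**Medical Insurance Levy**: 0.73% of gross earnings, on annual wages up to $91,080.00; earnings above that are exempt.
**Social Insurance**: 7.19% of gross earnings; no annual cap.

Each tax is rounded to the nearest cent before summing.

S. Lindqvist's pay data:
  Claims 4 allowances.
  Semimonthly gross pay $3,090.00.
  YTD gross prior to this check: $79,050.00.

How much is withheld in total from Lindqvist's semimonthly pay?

Territorial Income Tax: taxable = $3,090.00 − 4×$190.00 = $2,330.00
  9% × $2,330.00 = $209.70
Medical Insurance Levy: 0.73% × $3,090.00 = $22.56
Social Insurance: 7.19% × $3,090.00 = $222.17
Total: $209.70 + $22.56 + $222.17 = $454.43

$454.43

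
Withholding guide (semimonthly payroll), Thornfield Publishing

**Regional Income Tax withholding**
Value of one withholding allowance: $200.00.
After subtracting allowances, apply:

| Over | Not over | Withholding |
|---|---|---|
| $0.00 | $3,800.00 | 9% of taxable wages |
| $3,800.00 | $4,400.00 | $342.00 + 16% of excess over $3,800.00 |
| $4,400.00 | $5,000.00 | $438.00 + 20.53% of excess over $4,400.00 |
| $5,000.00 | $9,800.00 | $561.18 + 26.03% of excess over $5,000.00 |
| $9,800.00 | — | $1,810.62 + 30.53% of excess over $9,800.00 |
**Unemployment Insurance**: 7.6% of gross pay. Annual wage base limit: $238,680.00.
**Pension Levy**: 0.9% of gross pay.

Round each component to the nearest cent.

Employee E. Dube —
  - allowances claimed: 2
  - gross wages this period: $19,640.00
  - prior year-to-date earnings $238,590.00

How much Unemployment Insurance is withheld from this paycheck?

$6.84

Unemployment Insurance: cap $238,680.00 − YTD $238,590.00 = $90.00 subject; 7.6% × $90.00 = $6.84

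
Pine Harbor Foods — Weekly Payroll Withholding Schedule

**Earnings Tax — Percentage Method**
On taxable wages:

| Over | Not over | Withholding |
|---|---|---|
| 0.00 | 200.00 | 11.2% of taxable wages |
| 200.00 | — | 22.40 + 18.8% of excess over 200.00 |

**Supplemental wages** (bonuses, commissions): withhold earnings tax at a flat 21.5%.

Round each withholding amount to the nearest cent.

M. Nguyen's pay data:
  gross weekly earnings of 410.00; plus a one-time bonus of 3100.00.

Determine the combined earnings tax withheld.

Earnings Tax: taxable = 410.00
  22.40 + 18.8% × (410.00 − 200.00) = 22.40 + 18.8% × 210.00 = 61.88
Supplemental (21.5% flat on bonus): 21.5% × 3100.00 = 666.50
Total earnings tax: 61.88 + 666.50 = 728.38

728.38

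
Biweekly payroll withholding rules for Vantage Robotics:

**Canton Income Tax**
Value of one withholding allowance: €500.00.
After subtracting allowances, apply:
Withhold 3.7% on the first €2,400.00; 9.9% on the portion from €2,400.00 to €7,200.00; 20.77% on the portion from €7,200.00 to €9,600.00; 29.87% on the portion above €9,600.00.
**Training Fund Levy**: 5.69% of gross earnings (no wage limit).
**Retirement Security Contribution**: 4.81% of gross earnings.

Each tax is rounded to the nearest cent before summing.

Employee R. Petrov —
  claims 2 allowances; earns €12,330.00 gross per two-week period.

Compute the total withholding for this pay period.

€2,873.88

Canton Income Tax: taxable = €12,330.00 − 2×€500.00 = €11,330.00
  €1,062.48 + 29.87% × (€11,330.00 − €9,600.00) = €1,062.48 + 29.87% × €1,730.00 = €1,579.23
Training Fund Levy: 5.69% × €12,330.00 = €701.58
Retirement Security Contribution: 4.81% × €12,330.00 = €593.07
Total: €1,579.23 + €701.58 + €593.07 = €2,873.88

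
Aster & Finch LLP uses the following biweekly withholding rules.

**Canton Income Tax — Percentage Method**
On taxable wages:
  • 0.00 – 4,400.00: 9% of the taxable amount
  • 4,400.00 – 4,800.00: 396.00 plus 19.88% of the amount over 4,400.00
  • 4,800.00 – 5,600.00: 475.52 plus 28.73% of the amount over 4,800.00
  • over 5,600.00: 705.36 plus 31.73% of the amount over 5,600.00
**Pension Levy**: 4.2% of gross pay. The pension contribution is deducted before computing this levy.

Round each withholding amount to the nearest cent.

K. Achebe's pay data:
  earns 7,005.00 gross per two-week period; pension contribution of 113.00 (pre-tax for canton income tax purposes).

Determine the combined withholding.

1,404.77

Canton Income Tax: taxable = 7,005.00 − 113.00 = 6,892.00
  705.36 + 31.73% × (6,892.00 − 5,600.00) = 705.36 + 31.73% × 1,292.00 = 1,115.31
Pension Levy: 4.2% × 6,892.00 = 289.46
Total: 1,115.31 + 289.46 = 1,404.77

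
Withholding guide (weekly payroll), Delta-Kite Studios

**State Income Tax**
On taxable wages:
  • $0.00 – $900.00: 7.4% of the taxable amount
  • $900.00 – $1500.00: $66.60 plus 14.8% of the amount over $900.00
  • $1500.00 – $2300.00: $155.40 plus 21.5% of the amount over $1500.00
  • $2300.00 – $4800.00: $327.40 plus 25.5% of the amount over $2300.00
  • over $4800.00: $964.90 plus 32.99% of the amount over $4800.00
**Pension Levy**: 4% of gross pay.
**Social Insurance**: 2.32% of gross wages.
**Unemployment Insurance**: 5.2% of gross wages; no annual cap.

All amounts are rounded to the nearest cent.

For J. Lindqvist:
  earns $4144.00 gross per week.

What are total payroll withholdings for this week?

$1275.01

State Income Tax: taxable = $4144.00
  $327.40 + 25.5% × ($4144.00 − $2300.00) = $327.40 + 25.5% × $1844.00 = $797.62
Pension Levy: 4% × $4144.00 = $165.76
Social Insurance: 2.32% × $4144.00 = $96.14
Unemployment Insurance: 5.2% × $4144.00 = $215.49
Total: $797.62 + $165.76 + $96.14 + $215.49 = $1275.01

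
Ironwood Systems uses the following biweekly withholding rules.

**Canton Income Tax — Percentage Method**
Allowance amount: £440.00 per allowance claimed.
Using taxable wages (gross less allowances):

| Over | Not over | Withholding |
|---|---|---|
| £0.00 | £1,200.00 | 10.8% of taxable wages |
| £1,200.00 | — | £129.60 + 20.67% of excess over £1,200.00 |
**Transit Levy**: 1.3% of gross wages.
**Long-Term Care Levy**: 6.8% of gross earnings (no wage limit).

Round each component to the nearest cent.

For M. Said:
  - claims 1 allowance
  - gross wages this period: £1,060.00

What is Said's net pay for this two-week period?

Canton Income Tax: taxable = £1,060.00 − 1×£440.00 = £620.00
  10.8% × £620.00 = £66.96
Transit Levy: 1.3% × £1,060.00 = £13.78
Long-Term Care Levy: 6.8% × £1,060.00 = £72.08
Total withheld: £66.96 + £13.78 + £72.08 = £152.82
Net pay: £1,060.00 − £152.82 = £907.18

£907.18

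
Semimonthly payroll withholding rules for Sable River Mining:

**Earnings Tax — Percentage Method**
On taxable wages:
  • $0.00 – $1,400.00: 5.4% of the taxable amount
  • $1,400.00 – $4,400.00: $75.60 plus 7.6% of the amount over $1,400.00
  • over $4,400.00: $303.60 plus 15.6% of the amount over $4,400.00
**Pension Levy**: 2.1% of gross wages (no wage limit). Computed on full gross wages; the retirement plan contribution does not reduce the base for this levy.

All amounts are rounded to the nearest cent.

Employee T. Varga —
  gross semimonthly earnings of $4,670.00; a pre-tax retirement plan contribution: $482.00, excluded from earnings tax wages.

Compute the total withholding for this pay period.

Earnings Tax: taxable = $4,670.00 − $482.00 = $4,188.00
  $75.60 + 7.6% × ($4,188.00 − $1,400.00) = $75.60 + 7.6% × $2,788.00 = $287.49
Pension Levy: 2.1% × $4,670.00 = $98.07
Total: $287.49 + $98.07 = $385.56

$385.56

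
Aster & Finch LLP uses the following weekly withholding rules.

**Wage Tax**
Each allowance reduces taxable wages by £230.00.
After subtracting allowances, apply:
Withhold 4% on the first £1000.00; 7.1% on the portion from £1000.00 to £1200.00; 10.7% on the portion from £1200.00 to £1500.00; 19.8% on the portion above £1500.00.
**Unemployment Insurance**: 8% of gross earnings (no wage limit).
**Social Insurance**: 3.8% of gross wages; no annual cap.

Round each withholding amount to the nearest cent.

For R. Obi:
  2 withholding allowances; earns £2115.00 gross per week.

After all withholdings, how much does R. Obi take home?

Wage Tax: taxable = £2115.00 − 2×£230.00 = £1655.00
  £86.30 + 19.8% × (£1655.00 − £1500.00) = £86.30 + 19.8% × £155.00 = £116.99
Unemployment Insurance: 8% × £2115.00 = £169.20
Social Insurance: 3.8% × £2115.00 = £80.37
Total withheld: £116.99 + £169.20 + £80.37 = £366.56
Net pay: £2115.00 − £366.56 = £1748.44

£1748.44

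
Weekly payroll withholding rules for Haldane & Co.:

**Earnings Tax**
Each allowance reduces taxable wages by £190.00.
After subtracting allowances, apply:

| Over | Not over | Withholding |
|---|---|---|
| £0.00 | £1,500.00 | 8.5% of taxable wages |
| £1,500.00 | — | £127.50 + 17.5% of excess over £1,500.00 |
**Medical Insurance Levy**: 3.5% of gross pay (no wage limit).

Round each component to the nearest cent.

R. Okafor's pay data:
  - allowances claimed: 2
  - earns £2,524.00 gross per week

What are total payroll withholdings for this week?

Earnings Tax: taxable = £2,524.00 − 2×£190.00 = £2,144.00
  £127.50 + 17.5% × (£2,144.00 − £1,500.00) = £127.50 + 17.5% × £644.00 = £240.20
Medical Insurance Levy: 3.5% × £2,524.00 = £88.34
Total: £240.20 + £88.34 = £328.54

£328.54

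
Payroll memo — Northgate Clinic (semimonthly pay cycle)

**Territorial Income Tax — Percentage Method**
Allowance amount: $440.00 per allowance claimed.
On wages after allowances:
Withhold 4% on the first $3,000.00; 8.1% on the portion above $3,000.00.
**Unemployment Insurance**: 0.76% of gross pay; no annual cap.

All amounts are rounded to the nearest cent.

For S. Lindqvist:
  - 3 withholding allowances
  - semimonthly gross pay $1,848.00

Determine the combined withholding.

$35.16

Territorial Income Tax: taxable = $1,848.00 − 3×$440.00 = $528.00
  4% × $528.00 = $21.12
Unemployment Insurance: 0.76% × $1,848.00 = $14.04
Total: $21.12 + $14.04 = $35.16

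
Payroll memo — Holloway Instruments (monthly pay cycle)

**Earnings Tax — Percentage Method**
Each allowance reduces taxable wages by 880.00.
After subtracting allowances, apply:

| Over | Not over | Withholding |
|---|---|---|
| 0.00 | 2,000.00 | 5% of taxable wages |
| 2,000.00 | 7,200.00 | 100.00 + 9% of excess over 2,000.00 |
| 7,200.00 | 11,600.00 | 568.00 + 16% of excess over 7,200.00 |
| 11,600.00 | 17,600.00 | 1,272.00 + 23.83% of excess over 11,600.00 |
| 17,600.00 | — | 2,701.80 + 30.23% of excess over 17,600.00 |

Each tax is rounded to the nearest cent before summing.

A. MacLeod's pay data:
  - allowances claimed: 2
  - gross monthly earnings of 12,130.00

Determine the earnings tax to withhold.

1,075.20

Earnings Tax: taxable = 12,130.00 − 2×880.00 = 10,370.00
  568.00 + 16% × (10,370.00 − 7,200.00) = 568.00 + 16% × 3,170.00 = 1,075.20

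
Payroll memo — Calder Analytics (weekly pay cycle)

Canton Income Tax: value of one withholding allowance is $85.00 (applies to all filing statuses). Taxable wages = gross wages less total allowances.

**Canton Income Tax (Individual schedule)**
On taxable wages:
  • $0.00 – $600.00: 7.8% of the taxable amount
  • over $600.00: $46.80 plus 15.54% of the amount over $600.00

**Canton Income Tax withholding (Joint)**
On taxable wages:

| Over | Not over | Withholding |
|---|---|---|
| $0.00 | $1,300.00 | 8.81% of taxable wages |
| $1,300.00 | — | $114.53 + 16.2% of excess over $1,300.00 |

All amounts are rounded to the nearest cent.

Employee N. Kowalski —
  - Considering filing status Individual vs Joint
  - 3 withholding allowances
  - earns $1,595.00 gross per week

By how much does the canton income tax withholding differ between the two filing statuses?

Canton Income Tax (Individual): taxable = $1,595.00 − 3×$85.00 = $1,340.00
  $46.80 + 15.54% × ($1,340.00 − $600.00) = $46.80 + 15.54% × $740.00 = $161.80
Canton Income Tax (Joint): taxable = $1,595.00 − 3×$85.00 = $1,340.00
  $114.53 + 16.2% × ($1,340.00 − $1,300.00) = $114.53 + 16.2% × $40.00 = $121.01
Difference: |$161.80 − $121.01| = $40.79 (higher under Individual)

$40.79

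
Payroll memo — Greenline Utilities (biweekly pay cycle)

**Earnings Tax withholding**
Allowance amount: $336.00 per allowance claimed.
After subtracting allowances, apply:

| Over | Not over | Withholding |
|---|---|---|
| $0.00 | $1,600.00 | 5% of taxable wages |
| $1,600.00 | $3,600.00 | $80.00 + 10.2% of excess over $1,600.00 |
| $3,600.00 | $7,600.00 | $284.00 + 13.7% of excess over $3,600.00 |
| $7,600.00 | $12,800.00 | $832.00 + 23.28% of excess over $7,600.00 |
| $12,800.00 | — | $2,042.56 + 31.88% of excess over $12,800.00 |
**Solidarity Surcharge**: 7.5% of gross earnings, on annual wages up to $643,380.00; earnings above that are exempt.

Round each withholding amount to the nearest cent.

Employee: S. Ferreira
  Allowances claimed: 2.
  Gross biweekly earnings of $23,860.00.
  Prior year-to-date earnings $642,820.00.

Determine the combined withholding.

$5,396.25

Earnings Tax: taxable = $23,860.00 − 2×$336.00 = $23,188.00
  $2,042.56 + 31.88% × ($23,188.00 − $12,800.00) = $2,042.56 + 31.88% × $10,388.00 = $5,354.25
Solidarity Surcharge: cap $643,380.00 − YTD $642,820.00 = $560.00 subject; 7.5% × $560.00 = $42.00
Total: $5,354.25 + $42.00 = $5,396.25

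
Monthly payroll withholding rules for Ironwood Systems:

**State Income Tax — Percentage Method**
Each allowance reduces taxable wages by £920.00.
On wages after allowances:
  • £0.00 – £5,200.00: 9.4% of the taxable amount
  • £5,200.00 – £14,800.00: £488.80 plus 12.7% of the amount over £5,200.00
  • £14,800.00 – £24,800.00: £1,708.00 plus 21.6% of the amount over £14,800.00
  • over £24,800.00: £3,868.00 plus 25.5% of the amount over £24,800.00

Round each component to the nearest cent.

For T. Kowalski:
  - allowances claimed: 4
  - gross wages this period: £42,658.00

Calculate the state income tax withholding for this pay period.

State Income Tax: taxable = £42,658.00 − 4×£920.00 = £38,978.00
  £3,868.00 + 25.5% × (£38,978.00 − £24,800.00) = £3,868.00 + 25.5% × £14,178.00 = £7,483.39

£7,483.39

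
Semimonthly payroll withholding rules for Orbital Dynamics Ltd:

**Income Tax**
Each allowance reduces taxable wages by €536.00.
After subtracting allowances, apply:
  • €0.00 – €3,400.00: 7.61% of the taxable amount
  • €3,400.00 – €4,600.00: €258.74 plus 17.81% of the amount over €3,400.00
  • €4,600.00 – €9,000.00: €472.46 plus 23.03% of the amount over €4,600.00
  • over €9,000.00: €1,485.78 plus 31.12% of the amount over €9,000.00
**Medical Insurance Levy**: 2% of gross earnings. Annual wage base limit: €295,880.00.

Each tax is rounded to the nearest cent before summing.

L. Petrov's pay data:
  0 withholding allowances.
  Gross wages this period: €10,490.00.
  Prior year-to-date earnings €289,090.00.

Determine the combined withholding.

€2,085.27

Income Tax: taxable = €10,490.00
  €1,485.78 + 31.12% × (€10,490.00 − €9,000.00) = €1,485.78 + 31.12% × €1,490.00 = €1,949.47
Medical Insurance Levy: cap €295,880.00 − YTD €289,090.00 = €6,790.00 subject; 2% × €6,790.00 = €135.80
Total: €1,949.47 + €135.80 = €2,085.27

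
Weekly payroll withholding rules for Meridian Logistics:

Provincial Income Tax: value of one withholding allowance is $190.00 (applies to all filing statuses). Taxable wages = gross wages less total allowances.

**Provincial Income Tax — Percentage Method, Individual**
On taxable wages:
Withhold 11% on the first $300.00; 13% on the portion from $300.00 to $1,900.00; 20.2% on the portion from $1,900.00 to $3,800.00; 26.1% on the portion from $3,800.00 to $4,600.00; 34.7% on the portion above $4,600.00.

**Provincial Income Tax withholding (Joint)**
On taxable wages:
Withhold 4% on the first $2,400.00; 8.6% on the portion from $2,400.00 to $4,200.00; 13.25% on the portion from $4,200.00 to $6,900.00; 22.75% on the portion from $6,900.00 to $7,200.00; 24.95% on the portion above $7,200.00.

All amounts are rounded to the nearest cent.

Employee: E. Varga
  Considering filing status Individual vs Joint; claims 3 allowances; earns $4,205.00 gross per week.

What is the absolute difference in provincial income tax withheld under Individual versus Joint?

$389.26

Provincial Income Tax (Individual): taxable = $4,205.00 − 3×$190.00 = $3,635.00
  $241.00 + 20.2% × ($3,635.00 − $1,900.00) = $241.00 + 20.2% × $1,735.00 = $591.47
Provincial Income Tax (Joint): taxable = $4,205.00 − 3×$190.00 = $3,635.00
  $96.00 + 8.6% × ($3,635.00 − $2,400.00) = $96.00 + 8.6% × $1,235.00 = $202.21
Difference: |$591.47 − $202.21| = $389.26 (higher under Individual)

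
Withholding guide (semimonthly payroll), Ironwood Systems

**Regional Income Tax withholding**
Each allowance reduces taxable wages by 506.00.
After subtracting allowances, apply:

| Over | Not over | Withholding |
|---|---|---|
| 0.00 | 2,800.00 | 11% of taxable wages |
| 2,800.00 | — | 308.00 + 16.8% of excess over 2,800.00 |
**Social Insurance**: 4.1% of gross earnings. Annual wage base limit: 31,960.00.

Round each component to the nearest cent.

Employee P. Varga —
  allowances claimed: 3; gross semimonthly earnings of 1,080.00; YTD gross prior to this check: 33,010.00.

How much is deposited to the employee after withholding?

1,080.00

Regional Income Tax: taxable = 1,080.00 − 3×506.00 = -438.00
  Taxable ≤ 0 → 0.00
Social Insurance: YTD 33,010.00 ≥ cap 31,960.00 → 0.00
Total withheld: 0.00 + 0.00 = 0.00
Net pay: 1,080.00 − 0.00 = 1,080.00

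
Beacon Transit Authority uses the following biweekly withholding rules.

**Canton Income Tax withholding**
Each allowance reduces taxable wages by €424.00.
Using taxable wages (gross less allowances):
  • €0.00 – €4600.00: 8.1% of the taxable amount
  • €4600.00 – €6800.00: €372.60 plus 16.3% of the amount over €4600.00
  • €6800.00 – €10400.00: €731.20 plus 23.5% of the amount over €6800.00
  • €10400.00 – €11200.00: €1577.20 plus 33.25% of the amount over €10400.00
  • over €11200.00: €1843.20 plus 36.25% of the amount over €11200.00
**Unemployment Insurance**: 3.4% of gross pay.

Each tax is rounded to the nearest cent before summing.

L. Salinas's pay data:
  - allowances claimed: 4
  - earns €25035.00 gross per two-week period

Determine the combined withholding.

€7094.78

Canton Income Tax: taxable = €25035.00 − 4×€424.00 = €23339.00
  €1843.20 + 36.25% × (€23339.00 − €11200.00) = €1843.20 + 36.25% × €12139.00 = €6243.59
Unemployment Insurance: 3.4% × €25035.00 = €851.19
Total: €6243.59 + €851.19 = €7094.78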